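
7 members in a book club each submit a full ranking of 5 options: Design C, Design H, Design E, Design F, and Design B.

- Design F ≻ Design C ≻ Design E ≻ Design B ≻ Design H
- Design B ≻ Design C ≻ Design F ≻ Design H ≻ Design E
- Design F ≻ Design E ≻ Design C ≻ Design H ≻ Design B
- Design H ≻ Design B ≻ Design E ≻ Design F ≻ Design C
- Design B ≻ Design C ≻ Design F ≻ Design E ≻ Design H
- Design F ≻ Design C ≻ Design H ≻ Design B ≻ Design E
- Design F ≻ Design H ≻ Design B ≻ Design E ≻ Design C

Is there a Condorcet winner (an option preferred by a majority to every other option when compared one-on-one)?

Yes

Head-to-head results (7 voters total):
Design C vs Design H: Design C wins 5–2.
Design C vs Design E: Design C wins 4–3.
Design C vs Design F: Design F wins 5–2.
Design C vs Design B: Design B wins 4–3.
Design H vs Design E: Design H wins 4–3.
Design H vs Design F: Design F wins 6–1.
Design H vs Design B: Design H wins 4–3.
Design E vs Design F: Design F wins 6–1.
Design E vs Design B: Design B wins 5–2.
Design F vs Design B: Design F wins 4–3.
Design F beats each rival — Design C (5–2), Design H (6–1), Design E (6–1), Design B (4–3) — so Design F is the Condorcet winner.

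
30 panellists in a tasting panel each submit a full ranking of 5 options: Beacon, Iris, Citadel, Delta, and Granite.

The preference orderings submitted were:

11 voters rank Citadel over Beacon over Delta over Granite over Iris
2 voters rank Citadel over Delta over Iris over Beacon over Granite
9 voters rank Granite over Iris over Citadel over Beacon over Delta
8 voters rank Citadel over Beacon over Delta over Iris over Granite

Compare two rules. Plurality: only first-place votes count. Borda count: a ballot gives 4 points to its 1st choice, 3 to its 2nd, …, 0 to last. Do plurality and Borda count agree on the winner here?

Yes

Plurality first-place counts: Beacon 0, Iris 0, Citadel 21, Delta 0, Granite 9 → Citadel.
Borda totals: Beacon 68, Iris 39, Citadel 102, Delta 44, Granite 47 → Citadel.
The two rules agree on Citadel.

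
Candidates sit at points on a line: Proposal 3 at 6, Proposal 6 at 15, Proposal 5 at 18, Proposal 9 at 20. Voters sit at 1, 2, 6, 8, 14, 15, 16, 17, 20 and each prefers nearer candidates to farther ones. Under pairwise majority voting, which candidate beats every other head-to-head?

With single-peaked preferences on a line, the Condorcet winner is the candidate closest to the median voter.
The median voter (position 14) is closest to Proposal 6 at 15.
Check: Proposal 6 vs Proposal 5 — voters closer to Proposal 6: 7 of 9.

Proposal 6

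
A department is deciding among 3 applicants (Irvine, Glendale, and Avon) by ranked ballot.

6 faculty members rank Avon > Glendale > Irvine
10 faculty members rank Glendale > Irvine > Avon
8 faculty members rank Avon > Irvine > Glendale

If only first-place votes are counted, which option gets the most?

First-place vote totals:
  Irvine: 0
  Glendale: 10
  Avon: 14
Avon has the most first-place votes.

Avon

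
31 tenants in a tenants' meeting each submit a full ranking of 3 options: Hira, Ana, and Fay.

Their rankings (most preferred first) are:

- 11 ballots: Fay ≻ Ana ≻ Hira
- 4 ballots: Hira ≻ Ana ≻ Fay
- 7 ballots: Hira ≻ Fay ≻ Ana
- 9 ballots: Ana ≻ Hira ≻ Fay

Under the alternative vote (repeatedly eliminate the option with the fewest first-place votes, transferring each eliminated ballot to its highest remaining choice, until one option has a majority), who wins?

Round 1: Hira 11, Fay 11, Ana 9. Ana has the fewest and is eliminated.
Round 2: Hira 20, Fay 11. Hira has a majority.

Hira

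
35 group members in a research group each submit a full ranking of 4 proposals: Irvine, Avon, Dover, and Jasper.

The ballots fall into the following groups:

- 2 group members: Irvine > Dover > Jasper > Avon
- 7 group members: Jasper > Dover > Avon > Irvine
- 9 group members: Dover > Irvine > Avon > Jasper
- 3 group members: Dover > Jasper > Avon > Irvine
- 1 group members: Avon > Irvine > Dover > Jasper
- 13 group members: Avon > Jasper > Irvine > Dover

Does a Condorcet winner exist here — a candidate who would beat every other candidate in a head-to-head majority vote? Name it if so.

No Condorcet winner

Head-to-head results (35 voters total):
Irvine vs Avon: Avon wins 24–11.
Irvine vs Dover: Dover wins 19–16.
Irvine vs Jasper: Jasper wins 23–12.
Avon vs Dover: Dover wins 21–14.
Avon vs Jasper: Avon wins 23–12.
Dover vs Jasper: Jasper wins 20–15.
No candidate beats all others: Avon beats Jasper beats Dover beats Avon, a majority cycle.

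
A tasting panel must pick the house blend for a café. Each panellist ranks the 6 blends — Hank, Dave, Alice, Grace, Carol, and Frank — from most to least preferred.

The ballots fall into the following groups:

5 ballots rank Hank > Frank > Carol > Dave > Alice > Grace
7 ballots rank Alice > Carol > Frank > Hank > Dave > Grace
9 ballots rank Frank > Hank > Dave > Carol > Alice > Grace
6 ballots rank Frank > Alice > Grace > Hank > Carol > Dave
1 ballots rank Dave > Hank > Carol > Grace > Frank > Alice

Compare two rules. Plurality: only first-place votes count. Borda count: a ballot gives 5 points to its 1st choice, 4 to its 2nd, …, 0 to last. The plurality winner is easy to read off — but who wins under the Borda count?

Plurality first-place counts: Hank 5, Dave 1, Alice 7, Grace 0, Carol 0, Frank 15 → Frank.
Borda totals: Hank 91, Dave 49, Alice 73, Grace 20, Carol 70, Frank 117 → Frank.

Frank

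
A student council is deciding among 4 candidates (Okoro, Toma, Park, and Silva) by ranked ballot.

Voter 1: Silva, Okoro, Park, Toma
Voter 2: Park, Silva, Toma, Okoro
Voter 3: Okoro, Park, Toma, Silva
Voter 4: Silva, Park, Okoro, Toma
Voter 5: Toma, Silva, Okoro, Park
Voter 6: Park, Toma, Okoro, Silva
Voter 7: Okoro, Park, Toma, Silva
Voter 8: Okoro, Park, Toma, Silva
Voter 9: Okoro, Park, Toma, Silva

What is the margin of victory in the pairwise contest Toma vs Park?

7

Ballots ranking Toma above Park: 1.
Ballots ranking Park above Toma: 8.
Park wins 8–1, a margin of 7.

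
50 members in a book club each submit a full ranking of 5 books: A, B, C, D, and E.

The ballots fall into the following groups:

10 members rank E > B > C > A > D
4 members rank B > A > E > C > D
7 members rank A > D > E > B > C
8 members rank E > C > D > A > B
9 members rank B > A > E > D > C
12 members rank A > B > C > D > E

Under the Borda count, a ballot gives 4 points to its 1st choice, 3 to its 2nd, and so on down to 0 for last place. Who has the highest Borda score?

A

Borda scores:
  A: 10·1 + 4·3 + 7·4 + 8·1 + 9·3 + 12·4 = 133
  B: 10·3 + 4·4 + 7·1 + 8·0 + 9·4 + 12·3 = 125
  C: 10·2 + 4·1 + 7·0 + 8·3 + 9·0 + 12·2 = 72
  D: 10·0 + 4·0 + 7·3 + 8·2 + 9·1 + 12·1 = 58
  E: 10·4 + 4·2 + 7·2 + 8·4 + 9·2 + 12·0 = 112
A has the highest total.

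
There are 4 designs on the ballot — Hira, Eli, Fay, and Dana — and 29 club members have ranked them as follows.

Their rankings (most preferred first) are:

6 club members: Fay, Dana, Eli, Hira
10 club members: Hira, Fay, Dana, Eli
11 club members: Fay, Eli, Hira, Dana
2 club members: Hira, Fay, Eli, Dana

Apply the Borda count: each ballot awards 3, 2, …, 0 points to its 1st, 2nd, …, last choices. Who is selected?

Fay

Borda scores:
  Hira: 6·0 + 10·3 + 11·1 + 2·3 = 47
  Eli: 6·1 + 10·0 + 11·2 + 2·1 = 30
  Fay: 6·3 + 10·2 + 11·3 + 2·2 = 75
  Dana: 6·2 + 10·1 + 11·0 + 2·0 = 22
Fay has the highest total.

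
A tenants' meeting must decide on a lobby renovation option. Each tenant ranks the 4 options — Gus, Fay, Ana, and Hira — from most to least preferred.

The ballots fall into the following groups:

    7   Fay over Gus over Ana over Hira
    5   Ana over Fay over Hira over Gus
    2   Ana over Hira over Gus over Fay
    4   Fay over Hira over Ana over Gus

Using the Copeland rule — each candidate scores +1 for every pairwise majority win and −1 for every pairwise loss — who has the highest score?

Fay

Pairwise results:
  Gus vs Fay: Fay wins 16–2.
  Gus vs Ana: Ana wins 11–7.
  Gus vs Hira: Hira wins 11–7.
  Fay vs Ana: Fay wins 11–7.
  Fay vs Hira: Fay wins 16–2.
  Ana vs Hira: Ana wins 14–4.
Copeland scores (wins − losses):
  Gus: 0 − 3 = -3
  Fay: 3 − 0 = 3
  Ana: 2 − 1 = 1
  Hira: 1 − 2 = -1
Fay has the best Copeland score.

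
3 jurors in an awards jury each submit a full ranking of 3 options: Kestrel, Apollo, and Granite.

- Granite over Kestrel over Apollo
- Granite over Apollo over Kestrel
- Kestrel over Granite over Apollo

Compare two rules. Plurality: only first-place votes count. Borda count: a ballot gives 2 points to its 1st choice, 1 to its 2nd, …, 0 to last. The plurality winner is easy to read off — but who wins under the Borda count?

Plurality first-place counts: Kestrel 1, Apollo 0, Granite 2 → Granite.
Borda totals: Kestrel 3, Apollo 1, Granite 5 → Granite.

Granite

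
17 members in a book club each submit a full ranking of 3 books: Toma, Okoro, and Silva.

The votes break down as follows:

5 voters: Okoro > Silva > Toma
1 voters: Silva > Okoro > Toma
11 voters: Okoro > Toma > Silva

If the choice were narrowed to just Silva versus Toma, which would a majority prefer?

Toma

Ballots ranking Silva above Toma: 5+1 = 6.
Ballots ranking Toma above Silva: 11.
Toma wins the head-to-head, 11–6.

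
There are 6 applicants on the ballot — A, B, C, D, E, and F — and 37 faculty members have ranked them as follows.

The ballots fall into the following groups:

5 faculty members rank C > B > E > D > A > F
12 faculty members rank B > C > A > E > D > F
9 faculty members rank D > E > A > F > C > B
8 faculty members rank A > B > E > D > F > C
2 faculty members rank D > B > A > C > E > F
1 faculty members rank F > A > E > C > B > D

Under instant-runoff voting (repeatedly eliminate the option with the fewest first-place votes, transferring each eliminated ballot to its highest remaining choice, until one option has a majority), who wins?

B

Round 1: B 12, D 11, A 8, C 5, F 1, E 0. E has the fewest and is eliminated.
Round 2: B 12, D 11, A 8, C 5, F 1. F has the fewest and is eliminated.
Round 3: B 12, D 11, A 9, C 5. C has the fewest and is eliminated.
Round 4: B 17, D 11, A 9. A has the fewest and is eliminated.
Round 5: B 26, D 11. B has a majority.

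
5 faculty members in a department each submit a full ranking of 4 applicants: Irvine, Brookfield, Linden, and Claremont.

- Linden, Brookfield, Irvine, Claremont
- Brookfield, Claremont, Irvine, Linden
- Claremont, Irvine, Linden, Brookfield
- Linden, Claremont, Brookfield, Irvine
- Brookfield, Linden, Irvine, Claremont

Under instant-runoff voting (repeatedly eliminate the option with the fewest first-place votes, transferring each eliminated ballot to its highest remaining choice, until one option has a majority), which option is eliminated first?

Round 1: Brookfield 2, Linden 2, Claremont 1, Irvine 0. Irvine has the fewest and is eliminated.
Round 2: Brookfield 2, Linden 2, Claremont 1. Claremont has the fewest and is eliminated.
Round 3: Linden 3, Brookfield 2. Linden has a majority.

Irvine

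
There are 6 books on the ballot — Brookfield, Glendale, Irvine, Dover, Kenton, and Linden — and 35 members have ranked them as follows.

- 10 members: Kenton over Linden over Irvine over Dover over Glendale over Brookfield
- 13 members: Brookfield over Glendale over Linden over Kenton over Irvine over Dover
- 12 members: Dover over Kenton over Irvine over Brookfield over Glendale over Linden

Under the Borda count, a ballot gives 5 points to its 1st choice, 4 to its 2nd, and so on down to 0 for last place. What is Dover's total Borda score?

80

Borda scores:
  Brookfield: 10·0 + 13·5 + 12·2 = 89
  Glendale: 10·1 + 13·4 + 12·1 = 74
  Irvine: 10·3 + 13·1 + 12·3 = 79
  Dover: 10·2 + 13·0 + 12·5 = 80
  Kenton: 10·5 + 13·2 + 12·4 = 124
  Linden: 10·4 + 13·3 + 12·0 = 79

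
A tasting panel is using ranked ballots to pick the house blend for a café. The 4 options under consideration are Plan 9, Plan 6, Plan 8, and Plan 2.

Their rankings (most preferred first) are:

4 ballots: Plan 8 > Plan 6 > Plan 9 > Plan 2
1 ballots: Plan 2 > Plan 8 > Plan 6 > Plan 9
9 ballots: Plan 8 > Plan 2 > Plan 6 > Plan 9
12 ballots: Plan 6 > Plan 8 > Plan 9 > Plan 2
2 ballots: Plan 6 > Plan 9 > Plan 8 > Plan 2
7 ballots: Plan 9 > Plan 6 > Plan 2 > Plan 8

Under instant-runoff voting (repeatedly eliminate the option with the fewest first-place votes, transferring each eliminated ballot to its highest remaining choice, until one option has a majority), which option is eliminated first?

Round 1: Plan 6 14, Plan 8 13, Plan 9 7, Plan 2 1. Plan 2 has the fewest and is eliminated.
Round 2: Plan 6 14, Plan 8 14, Plan 9 7. Plan 9 has the fewest and is eliminated.
Round 3: Plan 6 21, Plan 8 14. Plan 6 has a majority.

Plan 2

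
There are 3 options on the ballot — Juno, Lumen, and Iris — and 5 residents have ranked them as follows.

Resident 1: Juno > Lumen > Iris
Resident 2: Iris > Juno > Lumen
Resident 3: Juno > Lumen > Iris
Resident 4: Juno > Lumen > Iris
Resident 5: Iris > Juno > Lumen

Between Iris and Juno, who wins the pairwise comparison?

Ballots ranking Iris above Juno: 2.
Ballots ranking Juno above Iris: 3.
Juno wins the head-to-head, 3–2.

Juno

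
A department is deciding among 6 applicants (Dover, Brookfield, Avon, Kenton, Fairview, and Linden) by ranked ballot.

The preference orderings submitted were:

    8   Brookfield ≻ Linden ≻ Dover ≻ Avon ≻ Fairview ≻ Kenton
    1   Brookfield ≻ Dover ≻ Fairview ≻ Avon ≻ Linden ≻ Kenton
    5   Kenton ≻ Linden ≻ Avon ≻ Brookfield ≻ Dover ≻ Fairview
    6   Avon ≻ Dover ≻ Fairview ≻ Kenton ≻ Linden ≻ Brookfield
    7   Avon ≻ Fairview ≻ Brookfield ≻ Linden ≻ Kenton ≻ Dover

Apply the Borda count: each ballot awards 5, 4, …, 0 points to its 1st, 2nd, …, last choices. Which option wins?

Borda scores:
  Dover: 8·3 + 4 + 5·1 + 6·4 + 7·0 = 57
  Brookfield: 8·5 + 5 + 5·2 + 6·0 + 7·3 = 76
  Avon: 8·2 + 2 + 5·3 + 6·5 + 7·5 = 98
  Kenton: 8·0 + 0 + 5·5 + 6·2 + 7·1 = 44
  Fairview: 8·1 + 3 + 5·0 + 6·3 + 7·4 = 57
  Linden: 8·4 + 1 + 5·4 + 6·1 + 7·2 = 73
Avon has the highest total.

Avon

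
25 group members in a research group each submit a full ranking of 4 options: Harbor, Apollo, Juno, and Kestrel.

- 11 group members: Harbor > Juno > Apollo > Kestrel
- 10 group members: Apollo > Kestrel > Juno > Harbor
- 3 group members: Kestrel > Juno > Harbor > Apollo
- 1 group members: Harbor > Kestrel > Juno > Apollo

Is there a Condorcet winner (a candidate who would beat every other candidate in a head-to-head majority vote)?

No

Head-to-head results (25 voters total):
Harbor vs Apollo: Harbor wins 15–10.
Harbor vs Juno: Juno wins 13–12.
Harbor vs Kestrel: Kestrel wins 13–12.
Apollo vs Juno: Juno wins 15–10.
Apollo vs Kestrel: Apollo wins 21–4.
Juno vs Kestrel: Kestrel wins 14–11.
No candidate beats all others: Harbor beats Apollo beats Kestrel beats Harbor, a majority cycle.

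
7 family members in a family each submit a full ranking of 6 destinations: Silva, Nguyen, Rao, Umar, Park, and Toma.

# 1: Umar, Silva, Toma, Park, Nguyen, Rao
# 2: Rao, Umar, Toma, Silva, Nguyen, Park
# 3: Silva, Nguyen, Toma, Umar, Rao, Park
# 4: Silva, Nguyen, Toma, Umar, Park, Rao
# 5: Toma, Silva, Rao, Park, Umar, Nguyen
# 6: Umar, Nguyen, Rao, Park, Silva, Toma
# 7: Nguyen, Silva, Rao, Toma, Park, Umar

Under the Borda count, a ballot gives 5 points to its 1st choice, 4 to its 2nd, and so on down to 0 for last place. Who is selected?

Silva

Borda scores:
  Silva: 4 + 2 + 5 + 5 + 4 + 1 + 4 = 25
  Nguyen: 1 + 1 + 4 + 4 + 0 + 4 + 5 = 19
  Rao: 0 + 5 + 1 + 0 + 3 + 3 + 3 = 15
  Umar: 5 + 4 + 2 + 2 + 1 + 5 + 0 = 19
  Park: 2 + 0 + 0 + 1 + 2 + 2 + 1 = 8
  Toma: 3 + 3 + 3 + 3 + 5 + 0 + 2 = 19
Silva has the highest total.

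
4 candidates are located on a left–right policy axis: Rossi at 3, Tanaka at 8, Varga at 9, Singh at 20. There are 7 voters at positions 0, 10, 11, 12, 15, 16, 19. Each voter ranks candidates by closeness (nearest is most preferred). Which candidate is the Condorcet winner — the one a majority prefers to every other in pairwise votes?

Varga

With single-peaked preferences on a line, the Condorcet winner is the candidate closest to the median voter.
The median voter (position 12) is closest to Varga at 9.
Check: Varga vs Rossi — voters closer to Varga: 6 of 7.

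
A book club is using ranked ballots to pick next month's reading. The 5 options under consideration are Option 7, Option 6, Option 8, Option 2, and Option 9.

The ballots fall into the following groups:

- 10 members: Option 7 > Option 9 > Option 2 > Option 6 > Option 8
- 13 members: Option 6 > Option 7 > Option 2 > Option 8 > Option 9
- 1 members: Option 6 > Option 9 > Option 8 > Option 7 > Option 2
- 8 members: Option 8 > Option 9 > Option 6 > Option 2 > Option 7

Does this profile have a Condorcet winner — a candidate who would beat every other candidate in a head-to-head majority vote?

No

Head-to-head results (32 voters total):
Option 7 vs Option 6: Option 6 wins 22–10.
Option 7 vs Option 8: Option 7 wins 23–9.
Option 7 vs Option 2: Option 7 wins 24–8.
Option 7 vs Option 9: Option 7 wins 23–9.
Option 6 vs Option 8: Option 6 wins 24–8.
Option 6 vs Option 2: Option 6 wins 22–10.
Option 6 vs Option 9: Option 9 wins 18–14.
Option 8 vs Option 2: Option 2 wins 23–9.
Option 8 vs Option 9: Option 8 wins 21–11.
Option 2 vs Option 9: Option 9 wins 19–13.
No candidate beats all others: Option 7 beats Option 9 beats Option 6 beats Option 7, a majority cycle.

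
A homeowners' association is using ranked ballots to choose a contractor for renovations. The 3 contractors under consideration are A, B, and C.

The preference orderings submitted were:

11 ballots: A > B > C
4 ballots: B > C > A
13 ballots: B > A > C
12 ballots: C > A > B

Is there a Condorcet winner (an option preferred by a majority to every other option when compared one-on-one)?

Yes

Head-to-head results (40 voters total):
A vs B: A wins 23–17.
A vs C: A wins 24–16.
B vs C: B wins 28–12.
A beats each rival — B (23–17), C (24–16) — so A is the Condorcet winner.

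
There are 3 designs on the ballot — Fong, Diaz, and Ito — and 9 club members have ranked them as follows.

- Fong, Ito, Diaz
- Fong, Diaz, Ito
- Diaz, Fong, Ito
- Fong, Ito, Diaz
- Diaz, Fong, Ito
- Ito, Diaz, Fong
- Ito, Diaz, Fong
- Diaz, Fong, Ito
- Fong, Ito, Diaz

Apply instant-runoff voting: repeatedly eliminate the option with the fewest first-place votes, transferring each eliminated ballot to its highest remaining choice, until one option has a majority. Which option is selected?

Diaz

Round 1: Fong 4, Diaz 3, Ito 2. Ito has the fewest and is eliminated.
Round 2: Diaz 5, Fong 4. Diaz has a majority.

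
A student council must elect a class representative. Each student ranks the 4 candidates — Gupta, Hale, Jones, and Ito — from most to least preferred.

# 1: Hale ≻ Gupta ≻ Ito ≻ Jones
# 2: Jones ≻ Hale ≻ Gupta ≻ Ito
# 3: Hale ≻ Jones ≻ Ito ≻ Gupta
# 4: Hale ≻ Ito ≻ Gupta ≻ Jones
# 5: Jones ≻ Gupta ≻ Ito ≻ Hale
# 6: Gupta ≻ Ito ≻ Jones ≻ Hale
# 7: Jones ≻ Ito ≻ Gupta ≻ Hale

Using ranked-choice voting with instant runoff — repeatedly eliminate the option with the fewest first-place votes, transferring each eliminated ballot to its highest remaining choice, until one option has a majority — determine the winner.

Round 1: Hale 3, Jones 3, Gupta 1, Ito 0. Ito has the fewest and is eliminated.
Round 2: Hale 3, Jones 3, Gupta 1. Gupta has the fewest and is eliminated.
Round 3: Jones 4, Hale 3. Jones has a majority.

Jones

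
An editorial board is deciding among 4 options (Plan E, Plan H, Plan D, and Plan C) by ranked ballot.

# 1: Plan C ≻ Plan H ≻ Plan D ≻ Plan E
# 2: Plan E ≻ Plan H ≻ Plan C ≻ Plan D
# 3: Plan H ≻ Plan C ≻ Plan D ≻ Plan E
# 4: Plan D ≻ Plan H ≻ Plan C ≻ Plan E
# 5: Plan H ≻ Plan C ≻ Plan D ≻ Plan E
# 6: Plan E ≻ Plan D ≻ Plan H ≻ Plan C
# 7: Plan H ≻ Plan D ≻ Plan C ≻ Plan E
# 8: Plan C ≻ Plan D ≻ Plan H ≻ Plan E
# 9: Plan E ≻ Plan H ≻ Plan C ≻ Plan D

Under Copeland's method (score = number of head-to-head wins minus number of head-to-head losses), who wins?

Plan H

Pairwise results:
  Plan E vs Plan H: Plan H wins 6–3.
  Plan E vs Plan D: Plan D wins 6–3.
  Plan E vs Plan C: Plan C wins 6–3.
  Plan H vs Plan D: Plan H wins 6–3.
  Plan H vs Plan C: Plan H wins 7–2.
  Plan D vs Plan C: Plan C wins 6–3.
Copeland scores (wins − losses):
  Plan E: 0 − 3 = -3
  Plan H: 3 − 0 = 3
  Plan D: 1 − 2 = -1
  Plan C: 2 − 1 = 1
Plan H has the best Copeland score.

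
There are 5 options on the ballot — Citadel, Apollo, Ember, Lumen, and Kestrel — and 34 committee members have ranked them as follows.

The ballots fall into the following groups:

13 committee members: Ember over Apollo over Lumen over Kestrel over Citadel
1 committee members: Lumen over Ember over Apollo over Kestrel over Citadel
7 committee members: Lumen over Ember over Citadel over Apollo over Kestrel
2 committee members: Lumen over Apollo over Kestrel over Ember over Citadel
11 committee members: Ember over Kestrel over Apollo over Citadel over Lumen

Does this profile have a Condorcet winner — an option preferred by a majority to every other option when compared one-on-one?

Yes

Head-to-head results (34 voters total):
Citadel vs Apollo: Apollo wins 27–7.
Citadel vs Ember: Ember wins 34–0.
Citadel vs Lumen: Lumen wins 23–11.
Citadel vs Kestrel: Kestrel wins 27–7.
Apollo vs Ember: Ember wins 32–2.
Apollo vs Lumen: Apollo wins 24–10.
Apollo vs Kestrel: Apollo wins 23–11.
Ember vs Lumen: Ember wins 24–10.
Ember vs Kestrel: Ember wins 32–2.
Lumen vs Kestrel: Lumen wins 23–11.
Ember beats each rival — Citadel (34–0), Apollo (32–2), Lumen (24–10), Kestrel (32–2) — so Ember is the Condorcet winner.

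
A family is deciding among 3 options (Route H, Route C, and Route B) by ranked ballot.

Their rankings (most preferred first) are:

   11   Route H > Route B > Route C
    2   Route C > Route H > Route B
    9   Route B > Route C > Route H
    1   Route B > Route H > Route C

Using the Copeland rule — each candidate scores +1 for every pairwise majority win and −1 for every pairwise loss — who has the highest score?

Route H

Pairwise results:
  Route H vs Route C: Route H wins 12–11.
  Route H vs Route B: Route H wins 13–10.
  Route C vs Route B: Route B wins 21–2.
Copeland scores (wins − losses):
  Route H: 2 − 0 = 2
  Route C: 0 − 2 = -2
  Route B: 1 − 1 = 0
Route H has the best Copeland score.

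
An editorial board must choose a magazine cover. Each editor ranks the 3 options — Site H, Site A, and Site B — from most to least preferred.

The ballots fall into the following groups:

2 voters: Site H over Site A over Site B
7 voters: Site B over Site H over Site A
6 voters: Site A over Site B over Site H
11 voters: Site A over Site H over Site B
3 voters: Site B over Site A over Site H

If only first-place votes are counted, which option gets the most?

First-place vote totals:
  Site H: 2
  Site A: 17
  Site B: 10
Site A has the most first-place votes.

Site A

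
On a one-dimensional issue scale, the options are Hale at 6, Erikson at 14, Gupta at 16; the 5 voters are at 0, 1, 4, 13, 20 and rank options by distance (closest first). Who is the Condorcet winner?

Hale

With single-peaked preferences on a line, the Condorcet winner is the candidate closest to the median voter.
The median voter (position 4) is closest to Hale at 6.
Check: Hale vs Erikson — voters closer to Hale: 3 of 5.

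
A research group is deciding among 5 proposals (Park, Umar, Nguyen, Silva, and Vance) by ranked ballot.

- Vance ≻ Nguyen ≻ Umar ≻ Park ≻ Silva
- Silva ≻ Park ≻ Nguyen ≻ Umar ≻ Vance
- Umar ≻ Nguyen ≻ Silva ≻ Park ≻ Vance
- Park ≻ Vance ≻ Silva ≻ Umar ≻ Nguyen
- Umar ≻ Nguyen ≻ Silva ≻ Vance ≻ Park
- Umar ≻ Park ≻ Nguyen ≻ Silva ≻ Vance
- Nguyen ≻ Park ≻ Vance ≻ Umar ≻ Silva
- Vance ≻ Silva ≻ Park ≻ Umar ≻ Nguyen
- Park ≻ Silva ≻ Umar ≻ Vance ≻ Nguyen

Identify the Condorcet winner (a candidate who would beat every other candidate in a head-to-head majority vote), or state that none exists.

Head-to-head results (9 voters total):
Park vs Umar: Park wins 5–4.
Park vs Nguyen: Park wins 5–4.
Park vs Silva: Park wins 5–4.
Park vs Vance: Park wins 6–3.
Umar vs Nguyen: Umar wins 6–3.
Umar vs Silva: Umar wins 5–4.
Umar vs Vance: Umar wins 5–4.
Nguyen vs Silva: Nguyen wins 5–4.
Nguyen vs Vance: Nguyen wins 5–4.
Silva vs Vance: Silva wins 5–4.
Park beats each rival — Umar (5–4), Nguyen (5–4), Silva (5–4), Vance (6–3) — so Park is the Condorcet winner.

Park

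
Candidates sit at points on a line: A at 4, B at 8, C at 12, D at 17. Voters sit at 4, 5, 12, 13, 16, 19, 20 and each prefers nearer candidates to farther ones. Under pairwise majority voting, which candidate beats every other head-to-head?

With single-peaked preferences on a line, the Condorcet winner is the candidate closest to the median voter.
The median voter (position 13) is closest to C at 12.
Check: C vs B — voters closer to C: 5 of 7.

C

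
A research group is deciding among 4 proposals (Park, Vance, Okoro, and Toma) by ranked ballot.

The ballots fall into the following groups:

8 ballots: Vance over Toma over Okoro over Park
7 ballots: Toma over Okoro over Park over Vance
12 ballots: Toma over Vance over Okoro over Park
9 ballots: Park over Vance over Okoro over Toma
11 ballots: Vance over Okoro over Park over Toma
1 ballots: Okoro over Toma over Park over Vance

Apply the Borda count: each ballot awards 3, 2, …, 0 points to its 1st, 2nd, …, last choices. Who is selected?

Vance

Borda scores:
  Park: 8·0 + 7·1 + 12·0 + 9·3 + 11·1 + 1 = 46
  Vance: 8·3 + 7·0 + 12·2 + 9·2 + 11·3 + 0 = 99
  Okoro: 8·1 + 7·2 + 12·1 + 9·1 + 11·2 + 3 = 68
  Toma: 8·2 + 7·3 + 12·3 + 9·0 + 11·0 + 2 = 75
Vance has the highest total.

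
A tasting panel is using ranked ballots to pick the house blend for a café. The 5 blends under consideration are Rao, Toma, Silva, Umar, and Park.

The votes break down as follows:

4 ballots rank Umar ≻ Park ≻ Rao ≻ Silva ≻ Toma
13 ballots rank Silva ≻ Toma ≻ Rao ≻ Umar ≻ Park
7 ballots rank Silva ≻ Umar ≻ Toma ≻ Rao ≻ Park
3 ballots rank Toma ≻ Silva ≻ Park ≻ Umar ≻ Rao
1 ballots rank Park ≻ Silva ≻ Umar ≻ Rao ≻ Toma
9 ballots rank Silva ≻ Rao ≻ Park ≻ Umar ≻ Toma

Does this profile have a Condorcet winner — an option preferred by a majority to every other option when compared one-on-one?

Yes

Head-to-head results (37 voters total):
Rao vs Toma: Toma wins 23–14.
Rao vs Silva: Silva wins 33–4.
Rao vs Umar: Rao wins 22–15.
Rao vs Park: Rao wins 29–8.
Toma vs Silva: Silva wins 34–3.
Toma vs Umar: Umar wins 21–16.
Toma vs Park: Toma wins 23–14.
Silva vs Umar: Silva wins 33–4.
Silva vs Park: Silva wins 32–5.
Umar vs Park: Umar wins 24–13.
Silva beats each rival — Rao (33–4), Toma (34–3), Umar (33–4), Park (32–5) — so Silva is the Condorcet winner.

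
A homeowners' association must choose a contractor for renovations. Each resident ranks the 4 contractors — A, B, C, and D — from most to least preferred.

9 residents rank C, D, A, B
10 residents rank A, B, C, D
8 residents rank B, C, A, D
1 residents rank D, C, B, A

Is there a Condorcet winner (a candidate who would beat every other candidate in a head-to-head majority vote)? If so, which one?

There is no Condorcet winner

Head-to-head results (28 voters total):
A vs B: A wins 19–9.
A vs C: C wins 18–10.
A vs D: A wins 18–10.
B vs C: B wins 18–10.
B vs D: B wins 18–10.
C vs D: C wins 27–1.
No candidate beats all others: A beats B beats C beats A, a majority cycle.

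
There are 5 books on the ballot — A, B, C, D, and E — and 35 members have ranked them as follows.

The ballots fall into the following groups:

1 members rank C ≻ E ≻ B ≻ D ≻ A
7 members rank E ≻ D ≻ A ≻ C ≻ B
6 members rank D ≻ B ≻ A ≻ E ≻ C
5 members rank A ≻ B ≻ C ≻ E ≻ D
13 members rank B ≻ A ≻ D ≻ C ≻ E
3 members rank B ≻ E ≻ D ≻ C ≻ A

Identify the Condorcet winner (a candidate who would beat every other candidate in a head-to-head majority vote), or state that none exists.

B

Head-to-head results (35 voters total):
A vs B: B wins 23–12.
A vs C: A wins 31–4.
A vs D: A wins 18–17.
A vs E: A wins 24–11.
B vs C: B wins 27–8.
B vs D: B wins 22–13.
B vs E: B wins 27–8.
C vs D: D wins 29–6.
C vs E: C wins 19–16.
D vs E: D wins 19–16.
B beats each rival — A (23–12), C (27–8), D (22–13), E (27–8) — so B is the Condorcet winner.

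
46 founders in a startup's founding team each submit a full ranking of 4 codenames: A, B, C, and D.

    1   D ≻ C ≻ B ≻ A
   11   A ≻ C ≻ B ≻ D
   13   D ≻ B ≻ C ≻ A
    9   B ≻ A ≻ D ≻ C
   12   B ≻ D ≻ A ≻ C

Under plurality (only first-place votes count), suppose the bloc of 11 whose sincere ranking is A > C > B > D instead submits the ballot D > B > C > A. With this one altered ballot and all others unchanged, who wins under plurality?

D

First-place totals with the altered ballot: A 0, B 21, C 0, D 25.
The switch changes the winner from B to D.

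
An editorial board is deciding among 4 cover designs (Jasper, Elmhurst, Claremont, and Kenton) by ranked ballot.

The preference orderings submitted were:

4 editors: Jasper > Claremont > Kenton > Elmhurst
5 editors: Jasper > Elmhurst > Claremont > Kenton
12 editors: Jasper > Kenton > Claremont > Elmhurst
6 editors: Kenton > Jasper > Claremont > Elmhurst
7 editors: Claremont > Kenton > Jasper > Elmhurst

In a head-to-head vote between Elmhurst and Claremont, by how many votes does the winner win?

24

Ballots ranking Elmhurst above Claremont: 5.
Ballots ranking Claremont above Elmhurst: 4+12+6+7 = 29.
Claremont wins 29–5, a margin of 24.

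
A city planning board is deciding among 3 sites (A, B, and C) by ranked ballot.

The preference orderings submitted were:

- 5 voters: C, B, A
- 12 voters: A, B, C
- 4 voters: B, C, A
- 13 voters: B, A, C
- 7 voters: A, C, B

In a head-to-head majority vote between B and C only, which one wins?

B

Ballots ranking B above C: 12+4+13 = 29.
Ballots ranking C above B: 5+7 = 12.
B wins the head-to-head, 29–12.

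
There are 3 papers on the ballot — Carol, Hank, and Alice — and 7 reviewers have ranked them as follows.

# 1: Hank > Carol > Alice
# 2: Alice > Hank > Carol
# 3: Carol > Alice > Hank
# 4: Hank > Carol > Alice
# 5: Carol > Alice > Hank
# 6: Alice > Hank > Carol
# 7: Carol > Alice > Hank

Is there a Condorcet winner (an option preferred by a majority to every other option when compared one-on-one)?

Head-to-head results (7 voters total):
Carol vs Hank: Hank wins 4–3.
Carol vs Alice: Carol wins 5–2.
Hank vs Alice: Alice wins 5–2.
No candidate beats all others: Carol beats Alice beats Hank beats Carol, a majority cycle.

No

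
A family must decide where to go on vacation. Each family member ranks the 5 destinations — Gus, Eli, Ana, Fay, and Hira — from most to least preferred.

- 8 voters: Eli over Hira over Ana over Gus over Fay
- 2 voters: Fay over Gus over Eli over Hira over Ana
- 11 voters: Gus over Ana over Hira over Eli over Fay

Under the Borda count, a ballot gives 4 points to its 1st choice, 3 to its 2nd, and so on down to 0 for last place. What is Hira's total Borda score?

Borda scores:
  Gus: 8·1 + 2·3 + 11·4 = 58
  Eli: 8·4 + 2·2 + 11·1 = 47
  Ana: 8·2 + 2·0 + 11·3 = 49
  Fay: 8·0 + 2·4 + 11·0 = 8
  Hira: 8·3 + 2·1 + 11·2 = 48

48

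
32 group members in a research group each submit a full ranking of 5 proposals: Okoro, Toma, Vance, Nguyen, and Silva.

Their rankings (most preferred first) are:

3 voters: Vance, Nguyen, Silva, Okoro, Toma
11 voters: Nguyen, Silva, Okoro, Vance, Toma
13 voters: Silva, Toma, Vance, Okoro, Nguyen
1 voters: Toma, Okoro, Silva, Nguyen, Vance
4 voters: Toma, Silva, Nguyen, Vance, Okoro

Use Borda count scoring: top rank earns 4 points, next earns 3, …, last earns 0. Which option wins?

Borda scores:
  Okoro: 3·1 + 11·2 + 13·1 + 3 + 4·0 = 41
  Toma: 3·0 + 11·0 + 13·3 + 4 + 4·4 = 59
  Vance: 3·4 + 11·1 + 13·2 + 0 + 4·1 = 53
  Nguyen: 3·3 + 11·4 + 13·0 + 1 + 4·2 = 62
  Silva: 3·2 + 11·3 + 13·4 + 2 + 4·3 = 105
Silva has the highest total.

Silva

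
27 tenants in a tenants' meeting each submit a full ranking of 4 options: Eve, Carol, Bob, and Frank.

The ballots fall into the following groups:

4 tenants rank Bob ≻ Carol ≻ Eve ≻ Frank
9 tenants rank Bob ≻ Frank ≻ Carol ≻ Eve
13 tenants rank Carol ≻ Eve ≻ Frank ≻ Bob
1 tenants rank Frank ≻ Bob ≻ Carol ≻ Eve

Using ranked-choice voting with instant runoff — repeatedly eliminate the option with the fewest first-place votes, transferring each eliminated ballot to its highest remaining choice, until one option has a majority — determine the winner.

Round 1: Carol 13, Bob 13, Frank 1, Eve 0. Eve has the fewest and is eliminated.
Round 2: Carol 13, Bob 13, Frank 1. Frank has the fewest and is eliminated.
Round 3: Bob 14, Carol 13. Bob has a majority.

Bob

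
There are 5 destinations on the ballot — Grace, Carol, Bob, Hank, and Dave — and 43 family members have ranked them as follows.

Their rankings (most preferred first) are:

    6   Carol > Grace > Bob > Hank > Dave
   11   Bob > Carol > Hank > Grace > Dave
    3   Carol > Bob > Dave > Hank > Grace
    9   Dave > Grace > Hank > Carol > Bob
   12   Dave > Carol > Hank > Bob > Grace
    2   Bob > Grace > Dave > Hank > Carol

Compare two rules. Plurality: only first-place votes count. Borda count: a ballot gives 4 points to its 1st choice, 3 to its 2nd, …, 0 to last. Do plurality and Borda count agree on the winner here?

Plurality first-place counts: Grace 0, Carol 9, Bob 13, Hank 0, Dave 21 → Dave.
Borda totals: Grace 62, Carol 114, Bob 85, Hank 75, Dave 94 → Carol.
The two rules disagree: plurality picks Dave, Borda picks Carol.

No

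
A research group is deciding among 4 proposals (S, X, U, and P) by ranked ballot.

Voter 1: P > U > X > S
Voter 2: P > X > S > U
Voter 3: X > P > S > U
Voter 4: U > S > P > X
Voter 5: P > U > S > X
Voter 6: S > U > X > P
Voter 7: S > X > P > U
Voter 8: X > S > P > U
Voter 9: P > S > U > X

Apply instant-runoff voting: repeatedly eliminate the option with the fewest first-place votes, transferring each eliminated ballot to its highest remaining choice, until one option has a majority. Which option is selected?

P

Round 1: P 4, S 2, X 2, U 1. U has the fewest and is eliminated.
Round 2: P 4, S 3, X 2. X has the fewest and is eliminated.
Round 3: P 5, S 4. P has a majority.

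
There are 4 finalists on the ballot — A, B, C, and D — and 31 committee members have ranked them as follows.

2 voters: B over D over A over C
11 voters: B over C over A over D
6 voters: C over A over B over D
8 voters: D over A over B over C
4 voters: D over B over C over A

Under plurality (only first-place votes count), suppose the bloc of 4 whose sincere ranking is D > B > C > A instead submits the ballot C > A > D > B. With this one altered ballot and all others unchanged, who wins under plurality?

B

First-place totals with the altered ballot: A 0, B 13, C 10, D 8.
The winner is unchanged: still B.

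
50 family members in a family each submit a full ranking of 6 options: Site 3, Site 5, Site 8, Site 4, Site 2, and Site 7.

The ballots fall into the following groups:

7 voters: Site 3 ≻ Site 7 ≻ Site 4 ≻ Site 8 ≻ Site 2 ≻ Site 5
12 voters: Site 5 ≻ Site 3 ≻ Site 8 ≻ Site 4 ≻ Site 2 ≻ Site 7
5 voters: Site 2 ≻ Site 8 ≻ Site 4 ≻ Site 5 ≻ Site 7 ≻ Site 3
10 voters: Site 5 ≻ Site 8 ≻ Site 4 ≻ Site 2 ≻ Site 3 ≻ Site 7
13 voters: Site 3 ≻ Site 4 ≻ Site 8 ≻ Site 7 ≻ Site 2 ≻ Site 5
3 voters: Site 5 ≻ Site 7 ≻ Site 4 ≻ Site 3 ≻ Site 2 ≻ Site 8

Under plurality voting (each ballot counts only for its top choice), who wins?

Site 5

First-place vote totals:
  Site 3: 20
  Site 5: 25
  Site 8: 0
  Site 4: 0
  Site 2: 5
  Site 7: 0
Site 5 has the most first-place votes.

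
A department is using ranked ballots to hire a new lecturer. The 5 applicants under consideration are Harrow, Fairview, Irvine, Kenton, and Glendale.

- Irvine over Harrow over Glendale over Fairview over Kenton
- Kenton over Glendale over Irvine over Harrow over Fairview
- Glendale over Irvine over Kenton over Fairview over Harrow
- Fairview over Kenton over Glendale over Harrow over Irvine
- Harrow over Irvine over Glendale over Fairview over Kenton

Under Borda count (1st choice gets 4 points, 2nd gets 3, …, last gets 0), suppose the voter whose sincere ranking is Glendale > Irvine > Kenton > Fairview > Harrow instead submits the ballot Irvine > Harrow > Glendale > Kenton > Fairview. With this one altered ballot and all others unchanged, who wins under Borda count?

Borda totals with the altered ballot: Harrow 12, Fairview 6, Irvine 13, Kenton 8, Glendale 11.
The switch changes the winner from Glendale to Irvine.

Irvine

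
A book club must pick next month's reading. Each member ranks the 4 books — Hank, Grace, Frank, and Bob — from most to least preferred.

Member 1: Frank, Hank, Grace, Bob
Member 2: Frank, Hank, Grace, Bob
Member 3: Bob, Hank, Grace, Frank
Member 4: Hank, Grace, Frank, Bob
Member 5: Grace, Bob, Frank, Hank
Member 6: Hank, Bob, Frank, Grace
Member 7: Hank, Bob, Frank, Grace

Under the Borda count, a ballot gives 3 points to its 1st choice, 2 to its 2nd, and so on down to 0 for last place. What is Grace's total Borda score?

Borda scores:
  Hank: 2 + 2 + 2 + 3 + 0 + 3 + 3 = 15
  Grace: 1 + 1 + 1 + 2 + 3 + 0 + 0 = 8
  Frank: 3 + 3 + 0 + 1 + 1 + 1 + 1 = 10
  Bob: 0 + 0 + 3 + 0 + 2 + 2 + 2 = 9

8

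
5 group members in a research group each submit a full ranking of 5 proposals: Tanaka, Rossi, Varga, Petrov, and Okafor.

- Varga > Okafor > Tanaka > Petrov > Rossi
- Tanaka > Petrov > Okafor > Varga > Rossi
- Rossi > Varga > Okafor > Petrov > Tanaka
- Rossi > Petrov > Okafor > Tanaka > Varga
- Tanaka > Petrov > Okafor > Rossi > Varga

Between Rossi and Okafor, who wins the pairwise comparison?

Ballots ranking Rossi above Okafor: 2.
Ballots ranking Okafor above Rossi: 3.
Okafor wins the head-to-head, 3–2.

Okafor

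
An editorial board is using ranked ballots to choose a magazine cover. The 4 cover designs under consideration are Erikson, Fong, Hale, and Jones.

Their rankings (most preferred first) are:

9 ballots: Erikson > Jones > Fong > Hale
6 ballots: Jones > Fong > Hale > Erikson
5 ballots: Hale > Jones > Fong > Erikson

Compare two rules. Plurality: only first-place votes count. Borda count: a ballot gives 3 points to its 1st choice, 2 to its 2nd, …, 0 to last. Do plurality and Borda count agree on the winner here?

Plurality first-place counts: Erikson 9, Fong 0, Hale 5, Jones 6 → Erikson.
Borda totals: Erikson 27, Fong 26, Hale 21, Jones 46 → Jones.
The two rules disagree: plurality picks Erikson, Borda picks Jones.

No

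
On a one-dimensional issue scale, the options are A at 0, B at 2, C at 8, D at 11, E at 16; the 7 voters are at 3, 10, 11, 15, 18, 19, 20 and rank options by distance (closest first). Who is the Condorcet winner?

E

With single-peaked preferences on a line, the Condorcet winner is the candidate closest to the median voter.
The median voter (position 15) is closest to E at 16.
Check: E vs A — voters closer to E: 6 of 7.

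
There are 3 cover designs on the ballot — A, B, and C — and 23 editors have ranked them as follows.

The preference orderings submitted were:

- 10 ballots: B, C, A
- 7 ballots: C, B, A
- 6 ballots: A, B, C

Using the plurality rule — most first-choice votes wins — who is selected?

B

First-place vote totals:
  A: 6
  B: 10
  C: 7
B has the most first-place votes.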